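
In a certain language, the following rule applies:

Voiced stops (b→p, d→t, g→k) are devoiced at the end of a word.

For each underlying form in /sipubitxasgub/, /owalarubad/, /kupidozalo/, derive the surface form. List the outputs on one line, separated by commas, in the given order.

/sipubitxasgub/: /b/ is a voiced stop in word-final position, so it devoices to [p]. → [sipubitxasgup].
/owalarubad/: /d/ is a voiced stop in word-final position, so it devoices to [t]. → [owalarubat].
/kupidozalo/: the rule's environment is not met; surfaces unchanged as [kupidozalo].

sipubitxasgup, owalarubat, kupidozalo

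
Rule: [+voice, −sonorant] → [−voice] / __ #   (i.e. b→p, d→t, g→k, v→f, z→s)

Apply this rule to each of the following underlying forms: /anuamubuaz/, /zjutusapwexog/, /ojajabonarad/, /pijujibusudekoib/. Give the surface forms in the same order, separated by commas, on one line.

anuamubuas, zjutusapwexok, ojajabonarat, pijujibusudekoip

/anuamubuaz/: /z/ is a voiced obstruent in word-final position, so it devoices to [s]. → [anuamubuas].
/zjutusapwexog/: /g/ is a voiced obstruent in word-final position, so it devoices to [k]. → [zjutusapwexok].
/ojajabonarad/: /d/ is a voiced obstruent in word-final position, so it devoices to [t]. → [ojajabonarat].
/pijujibusudekoib/: /b/ is a voiced obstruent in word-final position, so it devoices to [p]. → [pijujibusudekoip].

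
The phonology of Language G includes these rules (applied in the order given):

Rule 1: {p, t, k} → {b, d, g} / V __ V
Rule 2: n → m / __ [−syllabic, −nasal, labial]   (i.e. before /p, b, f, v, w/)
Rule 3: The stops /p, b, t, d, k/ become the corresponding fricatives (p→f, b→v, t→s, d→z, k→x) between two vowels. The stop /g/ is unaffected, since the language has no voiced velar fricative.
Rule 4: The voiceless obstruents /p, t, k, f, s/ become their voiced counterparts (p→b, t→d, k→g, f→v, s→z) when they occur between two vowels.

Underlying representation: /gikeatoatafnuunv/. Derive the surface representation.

gigeazoazafnuumv

Rule 1 (intervocalic voicing): /k/ is a voiceless stop between vowels /i/ and /e/, so it voices to [g]. /t/ is a voiceless stop between vowels /a/ and /o/, so it voices to [d]. /t/ is a voiceless stop between vowels /a/ and /a/, so it voices to [d]. /gikeatoatafnuunv/ → gigeadoadafnuunv.
Rule 2 (nasal place assimilation): /n/ precedes the labial consonant /v/, so it assimilates in place to [m]. /gigeadoadafnuunv/ → gigeadoadafnuumv.
Rule 3 (intervocalic spirantization): /d/ is a stop between vowels /a/ and /o/, so it spirantizes to the fricative [z]. /d/ is a stop between vowels /a/ and /a/, so it spirantizes to the fricative [z]. /gigeadoadafnuumv/ → gigeazoazafnuumv.
Rule 4 (intervocalic voicing): no segment meets the environment; /gigeazoazafnuumv/ is unchanged.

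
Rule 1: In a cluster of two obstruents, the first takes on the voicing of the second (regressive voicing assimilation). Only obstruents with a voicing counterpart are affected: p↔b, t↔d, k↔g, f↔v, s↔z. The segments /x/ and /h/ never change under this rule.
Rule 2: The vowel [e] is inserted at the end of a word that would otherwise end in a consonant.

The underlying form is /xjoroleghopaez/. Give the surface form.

Rule 1 (regressive voicing assimilation): /g/ precedes the voiceless obstruent /h/, so it devoices to [k] by assimilation. /xjoroleghopaez/ → xjorolekhopaez.
Rule 2 (final e-epenthesis): the form ends in the consonant /z/, so [e] is inserted word-finally. /xjorolekhopaez/ → xjorolekhopaeze.

xjorolekhopaeze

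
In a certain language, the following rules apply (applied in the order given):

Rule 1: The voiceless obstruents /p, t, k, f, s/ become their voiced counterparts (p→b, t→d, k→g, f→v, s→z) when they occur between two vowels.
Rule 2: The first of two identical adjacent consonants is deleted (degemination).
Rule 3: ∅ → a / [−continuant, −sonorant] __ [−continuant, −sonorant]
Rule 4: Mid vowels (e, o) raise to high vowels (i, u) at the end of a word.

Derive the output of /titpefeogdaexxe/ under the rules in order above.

Rule 1 (intervocalic voicing): /f/ is a voiceless obstruent between vowels /e/ and /e/, so it voices to [v]. /titpefeogdaexxe/ → titpeveogdaexxe.
Rule 2 (degemination): /xx/ is a geminate; the first /x/ deletes. /titpeveogdaexxe/ → titpeveogdaexe.
Rule 3 (stop-cluster a-epenthesis): /t/ and /p/ form a stop–stop cluster, so [a] is inserted between them. /g/ and /d/ form a stop–stop cluster, so [a] is inserted between them. /titpeveogdaexe/ → titapeveogadaexe.
Rule 4 (final vowel raising): /e/ is a mid vowel in word-final position, so it raises to [i]. /titapeveogadaexe/ → titapeveogadaexi.

titapeveogadaexi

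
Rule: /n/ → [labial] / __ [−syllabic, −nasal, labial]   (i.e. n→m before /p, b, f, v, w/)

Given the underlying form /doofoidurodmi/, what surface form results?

doofoidurodmi

No segment of /doofoidurodmi/ meets the structural description of the rule, so the form surfaces unchanged.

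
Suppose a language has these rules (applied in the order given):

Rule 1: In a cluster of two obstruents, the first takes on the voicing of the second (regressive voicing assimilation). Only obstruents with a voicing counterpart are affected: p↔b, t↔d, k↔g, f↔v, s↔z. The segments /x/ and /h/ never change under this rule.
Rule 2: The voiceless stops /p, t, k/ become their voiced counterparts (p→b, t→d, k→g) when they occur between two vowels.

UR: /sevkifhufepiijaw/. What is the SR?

sefkifhufebiijaw

Rule 1 (regressive voicing assimilation): /v/ precedes the voiceless obstruent /k/, so it devoices to [f] by assimilation. /sevkifhufepiijaw/ → sefkifhufepiijaw.
Rule 2 (intervocalic voicing): /p/ is a voiceless stop between vowels /e/ and /i/, so it voices to [b]. /sefkifhufepiijaw/ → sefkifhufebiijaw.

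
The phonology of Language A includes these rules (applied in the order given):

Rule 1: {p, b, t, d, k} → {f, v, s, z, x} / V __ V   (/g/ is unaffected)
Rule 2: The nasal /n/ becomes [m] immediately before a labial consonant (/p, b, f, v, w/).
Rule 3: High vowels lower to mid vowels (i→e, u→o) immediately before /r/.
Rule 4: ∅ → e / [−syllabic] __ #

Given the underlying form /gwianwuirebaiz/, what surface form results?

gwiamwuerevaize

Rule 1 (intervocalic spirantization): /b/ is a stop between vowels /e/ and /a/, so it spirantizes to the fricative [v]. /gwianwuirebaiz/ → gwianwuirevaiz.
Rule 2 (nasal place assimilation): /n/ precedes the labial consonant /w/, so it assimilates in place to [m]. /gwianwuirevaiz/ → gwiamwuirevaiz.
Rule 3 (pre-rhotic lowering): /i/ is a high vowel immediately before /r/, so it lowers to [e]. /gwiamwuirevaiz/ → gwiamwuerevaiz.
Rule 4 (final e-epenthesis): the form ends in the consonant /z/, so [e] is inserted word-finally. /gwiamwuerevaiz/ → gwiamwuerevaize.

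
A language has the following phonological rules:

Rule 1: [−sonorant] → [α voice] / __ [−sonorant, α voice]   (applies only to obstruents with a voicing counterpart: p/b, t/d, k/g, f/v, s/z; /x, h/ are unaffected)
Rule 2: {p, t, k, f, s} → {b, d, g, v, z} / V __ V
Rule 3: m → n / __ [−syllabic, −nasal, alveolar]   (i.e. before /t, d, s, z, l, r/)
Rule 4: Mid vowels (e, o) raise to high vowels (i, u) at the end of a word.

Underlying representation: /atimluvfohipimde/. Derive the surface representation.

Rule 1 (regressive voicing assimilation): /v/ precedes the voiceless obstruent /f/, so it devoices to [f] by assimilation. /atimluvfohipimde/ → atimluffohipimde.
Rule 2 (intervocalic voicing): /t/ is a voiceless obstruent between vowels /a/ and /i/, so it voices to [d]. /p/ is a voiceless obstruent between vowels /i/ and /i/, so it voices to [b]. /atimluffohipimde/ → adimluffohibimde.
Rule 3 (nasal place assimilation): /m/ precedes the alveolar consonant /l/, so it assimilates in place to [n]. /m/ precedes the alveolar consonant /d/, so it assimilates in place to [n]. /adimluffohibimde/ → adinluffohibinde.
Rule 4 (final vowel raising): /e/ is a mid vowel in word-final position, so it raises to [i]. /adinluffohibinde/ → adinluffohibindi.

adinluffohibindi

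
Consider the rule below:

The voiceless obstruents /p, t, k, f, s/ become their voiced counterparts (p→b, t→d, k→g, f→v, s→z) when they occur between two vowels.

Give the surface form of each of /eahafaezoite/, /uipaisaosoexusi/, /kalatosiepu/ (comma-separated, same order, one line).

eahavaezoide, uibaizaozoexuzi, kaladoziebu

/eahafaezoite/: /f/ is a voiceless obstruent between vowels /a/ and /a/, so it voices to [v]. /t/ is a voiceless obstruent between vowels /i/ and /e/, so it voices to [d]. → [eahavaezoide].
/uipaisaosoexusi/: /p/ is a voiceless obstruent between vowels /i/ and /a/, so it voices to [b]. /s/ is a voiceless obstruent between vowels /i/ and /a/, so it voices to [z]. /s/ is a voiceless obstruent between vowels /o/ and /o/, so it voices to [z]. /s/ is a voiceless obstruent between vowels /u/ and /i/, so it voices to [z]. → [uibaizaozoexuzi].
/kalatosiepu/: /t/ is a voiceless obstruent between vowels /a/ and /o/, so it voices to [d]. /s/ is a voiceless obstruent between vowels /o/ and /i/, so it voices to [z]. /p/ is a voiceless obstruent between vowels /e/ and /u/, so it voices to [b]. → [kaladoziebu].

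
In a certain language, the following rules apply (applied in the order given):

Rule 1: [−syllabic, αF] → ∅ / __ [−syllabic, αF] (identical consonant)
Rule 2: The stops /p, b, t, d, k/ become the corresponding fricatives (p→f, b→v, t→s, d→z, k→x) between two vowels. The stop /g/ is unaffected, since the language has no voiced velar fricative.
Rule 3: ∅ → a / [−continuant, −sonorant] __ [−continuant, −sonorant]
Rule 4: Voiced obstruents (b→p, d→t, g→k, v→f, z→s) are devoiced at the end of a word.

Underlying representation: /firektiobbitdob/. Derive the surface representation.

firekatiovitadop

Rule 1 (degemination): /bb/ is a geminate; the first /b/ deletes. /firektiobbitdob/ → firektiobitdob.
Rule 2 (intervocalic spirantization): /b/ is a stop between vowels /o/ and /i/, so it spirantizes to the fricative [v]. /firektiobitdob/ → firektiovitdob.
Rule 3 (stop-cluster a-epenthesis): /k/ and /t/ form a stop–stop cluster, so [a] is inserted between them. /t/ and /d/ form a stop–stop cluster, so [a] is inserted between them. /firektiovitdob/ → firekatiovitadob.
Rule 4 (final devoicing): /b/ is a voiced obstruent in word-final position, so it devoices to [p]. /firekatiovitadob/ → firekatiovitadop.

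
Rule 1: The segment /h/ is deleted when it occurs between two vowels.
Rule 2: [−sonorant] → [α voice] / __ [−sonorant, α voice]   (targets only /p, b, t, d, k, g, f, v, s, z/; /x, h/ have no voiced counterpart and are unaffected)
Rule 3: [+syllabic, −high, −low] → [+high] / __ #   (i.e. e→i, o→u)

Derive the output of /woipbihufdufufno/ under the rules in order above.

woibbiuvdufufnu

Rule 1 (intervocalic h-deletion): /h/ occurs between vowels /i/ and /u/, so it deletes. /woipbihufdufufno/ → woipbiufdufufno.
Rule 2 (regressive voicing assimilation): /p/ precedes the voiced obstruent /b/, so it voices to [b] by assimilation. /f/ precedes the voiced obstruent /d/, so it voices to [v] by assimilation. /woipbiufdufufno/ → woibbiuvdufufno.
Rule 3 (final vowel raising): /o/ is a mid vowel in word-final position, so it raises to [u]. /woibbiuvdufufno/ → woibbiuvdufufnu.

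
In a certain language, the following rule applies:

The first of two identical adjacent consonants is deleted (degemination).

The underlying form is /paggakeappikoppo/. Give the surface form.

pagakeapikopo

/gg/ is a geminate; the first /g/ deletes.
/pp/ is a geminate; the first /p/ deletes.
/pp/ is a geminate; the first /p/ deletes.
The other instances of /p/, /g/, /k/ do not occur in the required environment and remain unchanged.
Surface form: [pagakeapikopo].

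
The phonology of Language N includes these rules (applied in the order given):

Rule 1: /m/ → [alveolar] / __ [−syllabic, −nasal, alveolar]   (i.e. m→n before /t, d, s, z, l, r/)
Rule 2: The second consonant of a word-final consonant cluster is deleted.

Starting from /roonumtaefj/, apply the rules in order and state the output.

Rule 1 (nasal place assimilation): /m/ precedes the alveolar consonant /t/, so it assimilates in place to [n]. /roonumtaefj/ → roonuntaefj.
Rule 2 (final cluster simplification): /j/ is the second consonant of a word-final cluster /fj/, so it deletes. /roonuntaefj/ → roonuntaef.

roonuntaef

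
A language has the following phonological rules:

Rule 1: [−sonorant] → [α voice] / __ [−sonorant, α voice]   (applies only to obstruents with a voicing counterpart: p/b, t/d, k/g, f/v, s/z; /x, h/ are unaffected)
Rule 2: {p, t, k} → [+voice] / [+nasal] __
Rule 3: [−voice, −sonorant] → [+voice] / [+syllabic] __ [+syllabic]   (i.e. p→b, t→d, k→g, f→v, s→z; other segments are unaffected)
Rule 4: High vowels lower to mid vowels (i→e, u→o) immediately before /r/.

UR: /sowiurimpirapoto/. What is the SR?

sowiorimberabodo

Rule 1 (regressive voicing assimilation): no segment meets the environment; /sowiurimpirapoto/ is unchanged.
Rule 2 (post-nasal voicing): /p/ is a voiceless stop immediately after the nasal /m/, so it voices to [b]. /sowiurimpirapoto/ → sowiurimbirapoto.
Rule 3 (intervocalic voicing): /p/ is a voiceless obstruent between vowels /a/ and /o/, so it voices to [b]. /t/ is a voiceless obstruent between vowels /o/ and /o/, so it voices to [d]. /sowiurimbirapoto/ → sowiurimbirabodo.
Rule 4 (pre-rhotic lowering): /u/ is a high vowel immediately before /r/, so it lowers to [o]. /i/ is a high vowel immediately before /r/, so it lowers to [e]. /sowiurimbirabodo/ → sowiorimberabodo.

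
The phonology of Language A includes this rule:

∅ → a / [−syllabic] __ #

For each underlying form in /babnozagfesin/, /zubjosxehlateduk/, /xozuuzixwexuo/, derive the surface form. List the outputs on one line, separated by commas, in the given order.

/babnozagfesin/: the form ends in the consonant /n/, so [a] is inserted word-finally. → [babnozagfesina].
/zubjosxehlateduk/: the form ends in the consonant /k/, so [a] is inserted word-finally. → [zubjosxehlateduka].
/xozuuzixwexuo/: the rule's environment is not met; surfaces unchanged as [xozuuzixwexuo].

babnozagfesina, zubjosxehlateduka, xozuuzixwexuo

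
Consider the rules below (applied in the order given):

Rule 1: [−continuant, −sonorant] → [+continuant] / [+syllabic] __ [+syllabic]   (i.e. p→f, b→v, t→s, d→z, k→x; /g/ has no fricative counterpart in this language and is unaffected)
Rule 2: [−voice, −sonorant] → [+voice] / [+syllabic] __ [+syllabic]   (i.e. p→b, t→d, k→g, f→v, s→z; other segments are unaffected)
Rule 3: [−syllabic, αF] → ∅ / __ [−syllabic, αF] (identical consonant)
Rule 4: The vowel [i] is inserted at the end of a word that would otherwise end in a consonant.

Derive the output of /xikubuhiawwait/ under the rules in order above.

Rule 1 (intervocalic spirantization): /k/ is a stop between vowels /i/ and /u/, so it spirantizes to the fricative [x]. /b/ is a stop between vowels /u/ and /u/, so it spirantizes to the fricative [v]. /xikubuhiawwait/ → xixuvuhiawwait.
Rule 2 (intervocalic voicing): no segment meets the environment; /xixuvuhiawwait/ is unchanged.
Rule 3 (degemination): /ww/ is a geminate; the first /w/ deletes. /xixuvuhiawwait/ → xixuvuhiawait.
Rule 4 (final i-epenthesis): the form ends in the consonant /t/, so [i] is inserted word-finally. /xixuvuhiawait/ → xixuvuhiawaiti.

xixuvuhiawaiti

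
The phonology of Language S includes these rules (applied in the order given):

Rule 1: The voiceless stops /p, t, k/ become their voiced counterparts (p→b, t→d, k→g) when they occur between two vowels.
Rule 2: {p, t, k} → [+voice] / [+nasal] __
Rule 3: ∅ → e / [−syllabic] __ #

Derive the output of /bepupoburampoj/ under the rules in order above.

Rule 1 (intervocalic voicing): /p/ is a voiceless stop between vowels /e/ and /u/, so it voices to [b]. /p/ is a voiceless stop between vowels /u/ and /o/, so it voices to [b]. /bepupoburampoj/ → bebuboburampoj.
Rule 2 (post-nasal voicing): /p/ is a voiceless stop immediately after the nasal /m/, so it voices to [b]. /bebuboburampoj/ → bebuboburamboj.
Rule 3 (final e-epenthesis): the form ends in the consonant /j/, so [e] is inserted word-finally. /bebuboburamboj/ → bebuboburamboje.

bebuboburamboje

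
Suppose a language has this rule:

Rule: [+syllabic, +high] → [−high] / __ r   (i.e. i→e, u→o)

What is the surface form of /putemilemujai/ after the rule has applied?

putemilemujai

No segment of /putemilemujai/ meets the structural description of the rule, so the form surfaces unchanged.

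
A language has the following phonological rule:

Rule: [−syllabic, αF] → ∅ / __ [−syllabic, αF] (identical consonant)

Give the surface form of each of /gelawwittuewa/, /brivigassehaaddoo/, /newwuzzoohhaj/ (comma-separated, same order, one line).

gelawituewa, brivigasehaadoo, newuzoohaj

/gelawwittuewa/: /ww/ is a geminate; the first /w/ deletes. /tt/ is a geminate; the first /t/ deletes. → [gelawituewa].
/brivigassehaaddoo/: /ss/ is a geminate; the first /s/ deletes. /dd/ is a geminate; the first /d/ deletes. → [brivigasehaadoo].
/newwuzzoohhaj/: /ww/ is a geminate; the first /w/ deletes. /zz/ is a geminate; the first /z/ deletes. /hh/ is a geminate; the first /h/ deletes. → [newuzoohaj].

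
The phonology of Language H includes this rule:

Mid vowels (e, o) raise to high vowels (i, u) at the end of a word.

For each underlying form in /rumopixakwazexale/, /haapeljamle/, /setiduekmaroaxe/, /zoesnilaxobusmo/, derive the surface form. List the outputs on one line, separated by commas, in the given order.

rumopixakwazexali, haapeljamli, setiduekmaroaxi, zoesnilaxobusmu

/rumopixakwazexale/: /e/ is a mid vowel in word-final position, so it raises to [i]. → [rumopixakwazexali].
/haapeljamle/: /e/ is a mid vowel in word-final position, so it raises to [i]. → [haapeljamli].
/setiduekmaroaxe/: /e/ is a mid vowel in word-final position, so it raises to [i]. → [setiduekmaroaxi].
/zoesnilaxobusmo/: /o/ is a mid vowel in word-final position, so it raises to [u]. → [zoesnilaxobusmu].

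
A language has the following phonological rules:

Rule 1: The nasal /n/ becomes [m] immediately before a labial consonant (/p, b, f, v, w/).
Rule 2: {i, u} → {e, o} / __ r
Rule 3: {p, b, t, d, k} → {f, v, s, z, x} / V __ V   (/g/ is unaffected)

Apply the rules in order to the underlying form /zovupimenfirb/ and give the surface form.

Rule 1 (nasal place assimilation): /n/ precedes the labial consonant /f/, so it assimilates in place to [m]. /zovupimenfirb/ → zovupimemfirb.
Rule 2 (pre-rhotic lowering): /i/ is a high vowel immediately before /r/, so it lowers to [e]. /zovupimemfirb/ → zovupimemferb.
Rule 3 (intervocalic spirantization): /p/ is a stop between vowels /u/ and /i/, so it spirantizes to the fricative [f]. /zovupimemferb/ → zovufimemferb.

zovufimemferb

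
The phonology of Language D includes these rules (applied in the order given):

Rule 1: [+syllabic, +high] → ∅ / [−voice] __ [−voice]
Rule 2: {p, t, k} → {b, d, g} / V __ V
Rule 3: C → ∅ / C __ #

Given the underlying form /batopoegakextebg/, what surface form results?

Rule 1 (high vowel syncope): no segment meets the environment; /batopoegakextebg/ is unchanged.
Rule 2 (intervocalic voicing): /t/ is a voiceless stop between vowels /a/ and /o/, so it voices to [d]. /p/ is a voiceless stop between vowels /o/ and /o/, so it voices to [b]. /k/ is a voiceless stop between vowels /a/ and /e/, so it voices to [g]. /batopoegakextebg/ → badoboegagextebg.
Rule 3 (final cluster simplification): /g/ is the second consonant of a word-final cluster /bg/, so it deletes. /badoboegagextebg/ → badoboegagexteb.

badoboegagexteb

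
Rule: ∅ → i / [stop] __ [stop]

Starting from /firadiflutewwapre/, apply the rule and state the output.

No segment of /firadiflutewwapre/ meets the structural description of the rule, so the form surfaces unchanged.

firadiflutewwapre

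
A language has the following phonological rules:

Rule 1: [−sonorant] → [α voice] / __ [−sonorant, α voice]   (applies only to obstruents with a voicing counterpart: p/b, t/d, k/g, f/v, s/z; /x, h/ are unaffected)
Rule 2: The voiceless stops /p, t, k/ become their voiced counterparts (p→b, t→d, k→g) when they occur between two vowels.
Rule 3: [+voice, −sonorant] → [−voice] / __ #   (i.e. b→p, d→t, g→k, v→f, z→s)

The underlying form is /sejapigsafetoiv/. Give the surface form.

sejabiksafedoif

Rule 1 (regressive voicing assimilation): /g/ precedes the voiceless obstruent /s/, so it devoices to [k] by assimilation. /sejapigsafetoiv/ → sejapiksafetoiv.
Rule 2 (intervocalic voicing): /p/ is a voiceless stop between vowels /a/ and /i/, so it voices to [b]. /t/ is a voiceless stop between vowels /e/ and /o/, so it voices to [d]. /sejapiksafetoiv/ → sejabiksafedoiv.
Rule 3 (final devoicing): /v/ is a voiced obstruent in word-final position, so it devoices to [f]. /sejabiksafedoiv/ → sejabiksafedoif.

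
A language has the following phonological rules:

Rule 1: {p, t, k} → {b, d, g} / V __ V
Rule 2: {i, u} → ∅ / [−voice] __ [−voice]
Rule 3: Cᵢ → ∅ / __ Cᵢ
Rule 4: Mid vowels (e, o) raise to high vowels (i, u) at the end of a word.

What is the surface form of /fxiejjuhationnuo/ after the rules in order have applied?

fxiejuhadionuu

Rule 1 (intervocalic voicing): /t/ is a voiceless stop between vowels /a/ and /i/, so it voices to [d]. /fxiejjuhationnuo/ → fxiejjuhadionnuo.
Rule 2 (high vowel syncope): no segment meets the environment; /fxiejjuhadionnuo/ is unchanged.
Rule 3 (degemination): /jj/ is a geminate; the first /j/ deletes. /nn/ is a geminate; the first /n/ deletes. /fxiejjuhadionnuo/ → fxiejuhadionuo.
Rule 4 (final vowel raising): /o/ is a mid vowel in word-final position, so it raises to [u]. /fxiejuhadionuo/ → fxiejuhadionuu.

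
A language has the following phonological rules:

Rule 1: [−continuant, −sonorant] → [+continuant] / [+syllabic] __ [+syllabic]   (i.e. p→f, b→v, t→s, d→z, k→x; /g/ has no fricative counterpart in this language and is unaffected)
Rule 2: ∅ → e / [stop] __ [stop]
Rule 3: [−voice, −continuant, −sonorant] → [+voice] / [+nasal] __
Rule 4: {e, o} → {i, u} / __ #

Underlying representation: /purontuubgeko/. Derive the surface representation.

puronduubegexu

Rule 1 (intervocalic spirantization): /k/ is a stop between vowels /e/ and /o/, so it spirantizes to the fricative [x]. /purontuubgeko/ → purontuubgexo.
Rule 2 (stop-cluster e-epenthesis): /b/ and /g/ form a stop–stop cluster, so [e] is inserted between them. /purontuubgexo/ → purontuubegexo.
Rule 3 (post-nasal voicing): /t/ is a voiceless stop immediately after the nasal /n/, so it voices to [d]. /purontuubegexo/ → puronduubegexo.
Rule 4 (final vowel raising): /o/ is a mid vowel in word-final position, so it raises to [u]. /puronduubegexo/ → puronduubegexu.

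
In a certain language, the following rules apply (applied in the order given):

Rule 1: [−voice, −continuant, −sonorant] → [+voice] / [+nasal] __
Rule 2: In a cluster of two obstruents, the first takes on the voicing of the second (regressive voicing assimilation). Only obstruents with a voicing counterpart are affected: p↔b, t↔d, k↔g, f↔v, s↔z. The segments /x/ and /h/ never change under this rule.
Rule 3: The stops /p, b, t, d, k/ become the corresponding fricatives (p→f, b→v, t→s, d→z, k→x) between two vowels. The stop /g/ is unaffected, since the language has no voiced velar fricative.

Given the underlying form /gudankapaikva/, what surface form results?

guzangafaigva

Rule 1 (post-nasal voicing): /k/ is a voiceless stop immediately after the nasal /n/, so it voices to [g]. /gudankapaikva/ → gudangapaikva.
Rule 2 (regressive voicing assimilation): /k/ precedes the voiced obstruent /v/, so it voices to [g] by assimilation. /gudangapaikva/ → gudangapaigva.
Rule 3 (intervocalic spirantization): /d/ is a stop between vowels /u/ and /a/, so it spirantizes to the fricative [z]. /p/ is a stop between vowels /a/ and /a/, so it spirantizes to the fricative [f]. /gudangapaigva/ → guzangafaigva.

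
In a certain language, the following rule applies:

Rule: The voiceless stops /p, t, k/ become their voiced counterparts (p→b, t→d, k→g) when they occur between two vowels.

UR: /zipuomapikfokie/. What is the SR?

Scanning /zipuomapikfokie/: /p/ is a voiceless stop between vowels /i/ and /u/, so it voices to [b]; /p/ is a voiceless stop between vowels /a/ and /i/, so it voices to [b]; /k/ at position 10 is not in the conditioning environment; /k/ is a voiceless stop between vowels /o/ and /i/, so it voices to [g].
Result: [zibuomabikfogie].

zibuomabikfogie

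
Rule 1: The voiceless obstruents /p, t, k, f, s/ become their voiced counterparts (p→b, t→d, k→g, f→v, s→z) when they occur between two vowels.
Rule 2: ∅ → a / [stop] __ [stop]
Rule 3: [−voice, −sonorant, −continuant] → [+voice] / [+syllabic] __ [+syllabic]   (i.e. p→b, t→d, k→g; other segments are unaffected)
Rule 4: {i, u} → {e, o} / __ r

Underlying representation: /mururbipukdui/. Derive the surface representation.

Rule 1 (intervocalic voicing): /p/ is a voiceless obstruent between vowels /i/ and /u/, so it voices to [b]. /mururbipukdui/ → mururbibukdui.
Rule 2 (stop-cluster a-epenthesis): /k/ and /d/ form a stop–stop cluster, so [a] is inserted between them. /mururbibukdui/ → mururbibukadui.
Rule 3 (intervocalic voicing): /k/ is a voiceless stop between vowels /u/ and /a/, so it voices to [g]. /mururbibukadui/ → mururbibugadui.
Rule 4 (pre-rhotic lowering): /u/ is a high vowel immediately before /r/, so it lowers to [o]. /u/ is a high vowel immediately before /r/, so it lowers to [o]. /mururbibugadui/ → mororbibugadui.

mororbibugadui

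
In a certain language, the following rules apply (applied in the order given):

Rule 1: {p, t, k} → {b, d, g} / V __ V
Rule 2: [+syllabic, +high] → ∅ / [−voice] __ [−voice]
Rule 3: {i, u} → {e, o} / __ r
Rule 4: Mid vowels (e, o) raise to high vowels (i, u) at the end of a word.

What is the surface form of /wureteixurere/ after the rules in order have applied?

woredeixoreri

Rule 1 (intervocalic voicing): /t/ is a voiceless stop between vowels /e/ and /e/, so it voices to [d]. /wureteixurere/ → wuredeixurere.
Rule 2 (high vowel syncope): no segment meets the environment; /wuredeixurere/ is unchanged.
Rule 3 (pre-rhotic lowering): /u/ is a high vowel immediately before /r/, so it lowers to [o]. /u/ is a high vowel immediately before /r/, so it lowers to [o]. /wuredeixurere/ → woredeixorere.
Rule 4 (final vowel raising): /e/ is a mid vowel in word-final position, so it raises to [i]. /woredeixorere/ → woredeixoreri.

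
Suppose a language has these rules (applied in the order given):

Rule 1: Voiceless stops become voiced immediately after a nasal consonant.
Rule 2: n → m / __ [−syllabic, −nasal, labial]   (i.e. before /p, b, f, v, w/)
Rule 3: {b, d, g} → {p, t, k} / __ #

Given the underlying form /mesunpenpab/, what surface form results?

mesumbembap

Rule 1 (post-nasal voicing): /p/ is a voiceless stop immediately after the nasal /n/, so it voices to [b]. /p/ is a voiceless stop immediately after the nasal /n/, so it voices to [b]. /mesunpenpab/ → mesunbenbab.
Rule 2 (nasal place assimilation): /n/ precedes the labial consonant /b/, so it assimilates in place to [m]. /n/ precedes the labial consonant /b/, so it assimilates in place to [m]. /mesunbenbab/ → mesumbembab.
Rule 3 (final devoicing): /b/ is a voiced stop in word-final position, so it devoices to [p]. /mesumbembab/ → mesumbembap.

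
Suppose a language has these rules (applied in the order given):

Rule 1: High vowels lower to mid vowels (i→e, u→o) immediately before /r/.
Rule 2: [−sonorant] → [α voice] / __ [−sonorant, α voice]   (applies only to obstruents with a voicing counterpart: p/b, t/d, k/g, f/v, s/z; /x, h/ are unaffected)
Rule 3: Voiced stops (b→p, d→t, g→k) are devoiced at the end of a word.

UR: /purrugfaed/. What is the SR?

Rule 1 (pre-rhotic lowering): /u/ is a high vowel immediately before /r/, so it lowers to [o]. /purrugfaed/ → porrugfaed.
Rule 2 (regressive voicing assimilation): /g/ precedes the voiceless obstruent /f/, so it devoices to [k] by assimilation. /porrugfaed/ → porrukfaed.
Rule 3 (final devoicing): /d/ is a voiced stop in word-final position, so it devoices to [t]. /porrukfaed/ → porrukfaet.

porrukfaet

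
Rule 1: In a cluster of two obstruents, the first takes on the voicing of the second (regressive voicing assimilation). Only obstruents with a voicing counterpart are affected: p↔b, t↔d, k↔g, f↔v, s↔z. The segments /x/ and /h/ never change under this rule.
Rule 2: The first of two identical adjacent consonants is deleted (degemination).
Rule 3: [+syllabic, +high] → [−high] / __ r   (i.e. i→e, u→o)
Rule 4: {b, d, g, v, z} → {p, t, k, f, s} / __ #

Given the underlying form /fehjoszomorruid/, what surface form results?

Rule 1 (regressive voicing assimilation): /s/ precedes the voiced obstruent /z/, so it voices to [z] by assimilation. /fehjoszomorruid/ → fehjozzomorruid.
Rule 2 (degemination): /zz/ is a geminate; the first /z/ deletes. /rr/ is a geminate; the first /r/ deletes. /fehjozzomorruid/ → fehjozomoruid.
Rule 3 (pre-rhotic lowering): no segment meets the environment; /fehjozomoruid/ is unchanged.
Rule 4 (final devoicing): /d/ is a voiced obstruent in word-final position, so it devoices to [t]. /fehjozomoruid/ → fehjozomoruit.

fehjozomoruit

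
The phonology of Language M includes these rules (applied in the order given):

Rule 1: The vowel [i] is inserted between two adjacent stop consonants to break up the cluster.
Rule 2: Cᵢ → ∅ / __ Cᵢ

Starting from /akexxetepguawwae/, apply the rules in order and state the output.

Rule 1 (stop-cluster i-epenthesis): /p/ and /g/ form a stop–stop cluster, so [i] is inserted between them. /akexxetepguawwae/ → akexxetepiguawwae.
Rule 2 (degemination): /xx/ is a geminate; the first /x/ deletes. /ww/ is a geminate; the first /w/ deletes. /akexxetepiguawwae/ → akexetepiguawae.

akexetepiguawae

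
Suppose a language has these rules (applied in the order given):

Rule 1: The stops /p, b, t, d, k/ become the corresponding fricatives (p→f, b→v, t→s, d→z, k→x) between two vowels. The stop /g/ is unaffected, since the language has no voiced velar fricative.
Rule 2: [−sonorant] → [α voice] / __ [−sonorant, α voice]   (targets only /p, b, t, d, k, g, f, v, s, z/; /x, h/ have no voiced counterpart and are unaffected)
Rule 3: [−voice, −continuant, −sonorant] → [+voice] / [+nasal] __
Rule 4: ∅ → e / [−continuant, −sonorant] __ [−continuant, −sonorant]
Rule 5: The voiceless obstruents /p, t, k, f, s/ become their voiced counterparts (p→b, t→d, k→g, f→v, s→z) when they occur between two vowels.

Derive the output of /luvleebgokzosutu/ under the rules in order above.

Rule 1 (intervocalic spirantization): /t/ is a stop between vowels /u/ and /u/, so it spirantizes to the fricative [s]. /luvleebgokzosutu/ → luvleebgokzosusu.
Rule 2 (regressive voicing assimilation): /k/ precedes the voiced obstruent /z/, so it voices to [g] by assimilation. /luvleebgokzosusu/ → luvleebgogzosusu.
Rule 3 (post-nasal voicing): no segment meets the environment; /luvleebgogzosusu/ is unchanged.
Rule 4 (stop-cluster e-epenthesis): /b/ and /g/ form a stop–stop cluster, so [e] is inserted between them. /luvleebgogzosusu/ → luvleebegogzosusu.
Rule 5 (intervocalic voicing): /s/ is a voiceless obstruent between vowels /o/ and /u/, so it voices to [z]. /s/ is a voiceless obstruent between vowels /u/ and /u/, so it voices to [z]. /luvleebegogzosusu/ → luvleebegogzozuzu.

luvleebegogzozuzu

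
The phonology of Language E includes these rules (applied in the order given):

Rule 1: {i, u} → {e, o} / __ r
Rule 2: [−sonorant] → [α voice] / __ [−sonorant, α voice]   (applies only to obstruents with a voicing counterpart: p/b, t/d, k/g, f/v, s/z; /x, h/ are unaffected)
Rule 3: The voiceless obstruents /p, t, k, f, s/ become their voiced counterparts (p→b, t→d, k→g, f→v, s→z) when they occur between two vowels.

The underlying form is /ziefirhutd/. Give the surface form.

Rule 1 (pre-rhotic lowering): /i/ is a high vowel immediately before /r/, so it lowers to [e]. /ziefirhutd/ → zieferhutd.
Rule 2 (regressive voicing assimilation): /t/ precedes the voiced obstruent /d/, so it voices to [d] by assimilation. /zieferhutd/ → zieferhudd.
Rule 3 (intervocalic voicing): /f/ is a voiceless obstruent between vowels /e/ and /e/, so it voices to [v]. /zieferhudd/ → zieverhudd.

zieverhudd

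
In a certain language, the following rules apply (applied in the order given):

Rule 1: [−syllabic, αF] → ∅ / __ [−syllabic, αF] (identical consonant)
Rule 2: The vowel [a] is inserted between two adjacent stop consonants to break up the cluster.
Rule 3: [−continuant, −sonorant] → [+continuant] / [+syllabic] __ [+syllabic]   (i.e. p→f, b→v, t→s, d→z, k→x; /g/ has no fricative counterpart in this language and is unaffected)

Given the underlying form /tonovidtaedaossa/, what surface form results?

Rule 1 (degemination): /ss/ is a geminate; the first /s/ deletes. /tonovidtaedaossa/ → tonovidtaedaosa.
Rule 2 (stop-cluster a-epenthesis): /d/ and /t/ form a stop–stop cluster, so [a] is inserted between them. /tonovidtaedaosa/ → tonovidataedaosa.
Rule 3 (intervocalic spirantization): /d/ is a stop between vowels /i/ and /a/, so it spirantizes to the fricative [z]. /t/ is a stop between vowels /a/ and /a/, so it spirantizes to the fricative [s]. /d/ is a stop between vowels /e/ and /a/, so it spirantizes to the fricative [z]. /tonovidataedaosa/ → tonovizasaezaosa.

tonovizasaezaosa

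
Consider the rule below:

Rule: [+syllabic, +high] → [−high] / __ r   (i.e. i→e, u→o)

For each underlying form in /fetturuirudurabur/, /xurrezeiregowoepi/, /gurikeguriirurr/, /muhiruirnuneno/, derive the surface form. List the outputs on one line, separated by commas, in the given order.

fettoruerudorabor, xorrezeeregowoepi, gorikegorierorr, muheruernuneno

/fetturuirudurabur/: /u/ is a high vowel immediately before /r/, so it lowers to [o]. /i/ is a high vowel immediately before /r/, so it lowers to [e]. /u/ is a high vowel immediately before /r/, so it lowers to [o]. /u/ is a high vowel immediately before /r/, so it lowers to [o]. → [fettoruerudorabor].
/xurrezeiregowoepi/: /u/ is a high vowel immediately before /r/, so it lowers to [o]. /i/ is a high vowel immediately before /r/, so it lowers to [e]. → [xorrezeeregowoepi].
/gurikeguriirurr/: /u/ is a high vowel immediately before /r/, so it lowers to [o]. /u/ is a high vowel immediately before /r/, so it lowers to [o]. /i/ is a high vowel immediately before /r/, so it lowers to [e]. /u/ is a high vowel immediately before /r/, so it lowers to [o]. → [gorikegorierorr].
/muhiruirnuneno/: /i/ is a high vowel immediately before /r/, so it lowers to [e]. /i/ is a high vowel immediately before /r/, so it lowers to [e]. → [muheruernuneno].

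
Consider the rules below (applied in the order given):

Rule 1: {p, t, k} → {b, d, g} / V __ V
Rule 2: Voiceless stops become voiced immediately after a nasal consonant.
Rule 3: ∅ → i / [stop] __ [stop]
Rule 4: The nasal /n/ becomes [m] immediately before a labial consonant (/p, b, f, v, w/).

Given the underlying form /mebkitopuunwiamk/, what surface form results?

mebikidobuumwiamg

Rule 1 (intervocalic voicing): /t/ is a voiceless stop between vowels /i/ and /o/, so it voices to [d]. /p/ is a voiceless stop between vowels /o/ and /u/, so it voices to [b]. /mebkitopuunwiamk/ → mebkidobuunwiamk.
Rule 2 (post-nasal voicing): /k/ is a voiceless stop immediately after the nasal /m/, so it voices to [g]. /mebkidobuunwiamk/ → mebkidobuunwiamg.
Rule 3 (stop-cluster i-epenthesis): /b/ and /k/ form a stop–stop cluster, so [i] is inserted between them. /mebkidobuunwiamg/ → mebikidobuunwiamg.
Rule 4 (nasal place assimilation): /n/ precedes the labial consonant /w/, so it assimilates in place to [m]. /mebikidobuunwiamg/ → mebikidobuumwiamg.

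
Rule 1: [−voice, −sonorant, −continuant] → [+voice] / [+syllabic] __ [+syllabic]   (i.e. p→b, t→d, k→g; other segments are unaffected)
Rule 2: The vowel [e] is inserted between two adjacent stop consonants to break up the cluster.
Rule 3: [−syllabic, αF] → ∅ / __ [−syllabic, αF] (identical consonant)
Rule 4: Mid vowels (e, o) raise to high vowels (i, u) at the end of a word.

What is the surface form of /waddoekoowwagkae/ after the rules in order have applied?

wadedoegoowagekai

Rule 1 (intervocalic voicing): /k/ is a voiceless stop between vowels /e/ and /o/, so it voices to [g]. /waddoekoowwagkae/ → waddoegoowwagkae.
Rule 2 (stop-cluster e-epenthesis): /d/ and /d/ form a stop–stop cluster, so [e] is inserted between them. /g/ and /k/ form a stop–stop cluster, so [e] is inserted between them. /waddoegoowwagkae/ → wadedoegoowwagekae.
Rule 3 (degemination): /ww/ is a geminate; the first /w/ deletes. /wadedoegoowwagekae/ → wadedoegoowagekae.
Rule 4 (final vowel raising): /e/ is a mid vowel in word-final position, so it raises to [i]. /wadedoegoowagekae/ → wadedoegoowagekai.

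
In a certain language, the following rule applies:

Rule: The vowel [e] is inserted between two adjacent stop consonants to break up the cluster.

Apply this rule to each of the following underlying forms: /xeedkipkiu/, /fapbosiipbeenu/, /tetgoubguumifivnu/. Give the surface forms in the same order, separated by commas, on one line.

xeedekipekiu, fapebosiipebeenu, tetegoubeguumifivnu

/xeedkipkiu/: /d/ and /k/ form a stop–stop cluster, so [e] is inserted between them. /p/ and /k/ form a stop–stop cluster, so [e] is inserted between them. → [xeedekipekiu].
/fapbosiipbeenu/: /p/ and /b/ form a stop–stop cluster, so [e] is inserted between them. /p/ and /b/ form a stop–stop cluster, so [e] is inserted between them. → [fapebosiipebeenu].
/tetgoubguumifivnu/: /t/ and /g/ form a stop–stop cluster, so [e] is inserted between them. /b/ and /g/ form a stop–stop cluster, so [e] is inserted between them. → [tetegoubeguumifivnu].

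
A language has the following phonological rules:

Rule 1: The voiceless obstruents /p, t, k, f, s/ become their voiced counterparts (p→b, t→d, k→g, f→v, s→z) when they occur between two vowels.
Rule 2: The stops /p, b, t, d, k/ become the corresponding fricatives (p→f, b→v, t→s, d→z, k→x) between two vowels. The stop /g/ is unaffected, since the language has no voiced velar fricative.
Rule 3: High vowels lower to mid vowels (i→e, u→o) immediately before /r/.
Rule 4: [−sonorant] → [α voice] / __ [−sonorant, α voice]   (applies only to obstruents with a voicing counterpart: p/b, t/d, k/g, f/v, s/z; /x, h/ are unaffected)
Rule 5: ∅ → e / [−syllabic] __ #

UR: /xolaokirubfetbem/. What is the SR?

Rule 1 (intervocalic voicing): /k/ is a voiceless obstruent between vowels /o/ and /i/, so it voices to [g]. /xolaokirubfetbem/ → xolaogirubfetbem.
Rule 2 (intervocalic spirantization): no segment meets the environment; /xolaogirubfetbem/ is unchanged.
Rule 3 (pre-rhotic lowering): /i/ is a high vowel immediately before /r/, so it lowers to [e]. /xolaogirubfetbem/ → xolaogerubfetbem.
Rule 4 (regressive voicing assimilation): /b/ precedes the voiceless obstruent /f/, so it devoices to [p] by assimilation. /t/ precedes the voiced obstruent /b/, so it voices to [d] by assimilation. /xolaogerubfetbem/ → xolaogerupfedbem.
Rule 5 (final e-epenthesis): the form ends in the consonant /m/, so [e] is inserted word-finally. /xolaogerupfedbem/ → xolaogerupfedbeme.

xolaogerupfedbeme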